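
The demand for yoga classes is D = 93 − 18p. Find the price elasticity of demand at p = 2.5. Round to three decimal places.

At p = 2.5, D = 48.
dD/dp = −18.
Point elasticity E = (dD/dp)·(p/D) = -18 × 2.5/48 ≈ -0.938.
|E| < 1, so demand is inelastic at this price.

-0.938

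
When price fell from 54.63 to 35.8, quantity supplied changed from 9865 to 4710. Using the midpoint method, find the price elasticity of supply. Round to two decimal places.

1.70

%ΔQ = (4710 − 9865)/[(9865 + 4710)/2] = -5155/7287.5 ≈ -0.7074.
%Δp = (35.8 − 54.63)/[(54.63 + 35.8)/2] = -18.83/45.215 ≈ -0.4165.
Arc elasticity E = %ΔQ/%Δp ≈ -0.7074/-0.4165 ≈ 1.70.
|E| > 1: supply is elastic over this range.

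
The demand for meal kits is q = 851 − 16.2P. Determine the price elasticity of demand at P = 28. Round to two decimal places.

-1.14

At P = 28, q = 397.4.
dq/dP = −16.2.
Point elasticity E = (dq/dP)·(P/q) = -16.2 × 28/397.4 ≈ -1.14.
|E| > 1, so demand is elastic at this price.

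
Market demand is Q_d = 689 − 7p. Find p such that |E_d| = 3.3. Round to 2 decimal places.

Set −bp/(a − bp) = −3.3 ⇒ bp = 3.3(a − bp) ⇒ bp(1+3.3) = 3.3·a.
p = 3.3·689/(7·4.3) ≈ 75.54.

75.54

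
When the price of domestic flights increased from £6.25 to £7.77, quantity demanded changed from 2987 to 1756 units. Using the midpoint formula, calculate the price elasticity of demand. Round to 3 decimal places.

%ΔQ = (1756 − 2987)/[(2987 + 1756)/2] = -1231/2371.5 ≈ -0.5191.
%Δp = (7.77 − 6.25)/[(6.25 + 7.77)/2] = 1.52/7.01 ≈ 0.2168.
Arc elasticity E = %ΔQ/%Δp ≈ -0.5191/0.2168 ≈ -2.394.
|E| > 1: demand is elastic over this range.

-2.394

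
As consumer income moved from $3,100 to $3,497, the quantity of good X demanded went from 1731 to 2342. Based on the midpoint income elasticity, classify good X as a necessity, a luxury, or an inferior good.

luxury

%ΔQ = (2342 − 1731)/[(1731+2342)/2] = 611/2036.5 ≈ 0.3000.
%ΔI = (3,497 − 3,100)/[(3,100+3,497)/2] = 397/3298.5 ≈ 0.1204.
E_I = %ΔQ/%ΔI ≈ 2.493.
E_I > 1: normal good (luxury).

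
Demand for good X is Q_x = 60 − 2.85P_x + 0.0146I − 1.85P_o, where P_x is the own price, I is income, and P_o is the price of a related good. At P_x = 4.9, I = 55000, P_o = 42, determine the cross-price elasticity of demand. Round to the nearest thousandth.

-0.101

Evaluating quantity at (P_x, I, P_o) gives Q_x = 60 − 2.85(4.9) + 0.0146(55000) − 1.85(42) = 60 − 13.965 + 803 − 77.7 = 771.335.
∂Q_x/∂P_o = −1.85, so E_xy = -1.85·(42/771.335) ≈ -0.101.
E_xy < 0: the goods are complements.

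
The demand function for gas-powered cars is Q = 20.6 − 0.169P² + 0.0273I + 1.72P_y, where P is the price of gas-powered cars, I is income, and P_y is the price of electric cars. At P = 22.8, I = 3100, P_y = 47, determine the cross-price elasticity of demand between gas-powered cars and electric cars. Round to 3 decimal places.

Substituting, Q = 20.6 − 0.169(22.8)² + 0.0273(3100) + 1.72(47) = 20.6 − 87.853 + 84.63 + 80.84 = 98.217.
∂Q/∂P_y = +1.72, so E_xy = 1.72·(47/98.217) ≈ 0.823.
E_xy > 0: the goods are substitutes.

0.823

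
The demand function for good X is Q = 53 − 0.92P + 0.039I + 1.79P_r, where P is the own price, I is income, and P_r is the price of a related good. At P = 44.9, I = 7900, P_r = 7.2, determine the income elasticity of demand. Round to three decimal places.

First evaluate Q: 53 − 0.92(44.9) + 0.039(7900) + 1.79(7.2) = 53 − 41.308 + 308.1 + 12.888 = 332.68.
∂Q/∂I = +0.039, so E_I = 0.039·(7900/332.68) ≈ 0.926.
E_I ∈ (0,1): normal good (necessity).

0.926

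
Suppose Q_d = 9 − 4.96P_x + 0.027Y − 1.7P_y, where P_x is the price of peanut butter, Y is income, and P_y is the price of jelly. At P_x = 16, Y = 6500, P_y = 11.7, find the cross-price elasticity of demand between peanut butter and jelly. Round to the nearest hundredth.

-0.23

First evaluate Q_d: 9 − 4.96(16) + 0.027(6500) − 1.7(11.7) = 9 − 79.36 + 175.5 − 19.89 = 85.25.
∂Q_d/∂P_y = −1.7, so E_xy = -1.7·(11.7/85.25) ≈ -0.23.
E_xy < 0: the goods are complements.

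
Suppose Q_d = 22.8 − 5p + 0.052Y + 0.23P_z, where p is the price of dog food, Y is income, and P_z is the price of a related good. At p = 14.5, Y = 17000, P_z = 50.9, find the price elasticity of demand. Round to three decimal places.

Substituting, Q_d = 22.8 − 5(14.5) + 0.052(17000) + 0.23(50.9) = 22.8 − 72.5 + 884 + 11.707 = 846.007.
∂Q_d/∂p = −5, so E_p = (−5)·(14.5/846.007) ≈ -0.086.
|E_p| < 1: demand is inelastic.

-0.086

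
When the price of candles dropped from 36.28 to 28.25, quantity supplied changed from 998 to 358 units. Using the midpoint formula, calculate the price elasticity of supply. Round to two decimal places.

%ΔQ = (358 − 998)/[(998 + 358)/2] = -640/678 ≈ -0.9440.
%ΔP = (28.25 − 36.28)/[(36.28 + 28.25)/2] = -8.03/32.265 ≈ -0.2489.
Arc elasticity E = %ΔQ/%ΔP ≈ -0.9440/-0.2489 ≈ 3.79.
|E| > 1: supply is elastic over this range.

3.79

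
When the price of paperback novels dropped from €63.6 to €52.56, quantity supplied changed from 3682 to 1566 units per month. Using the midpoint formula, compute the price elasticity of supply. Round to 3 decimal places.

%ΔQ = (1566 − 3682)/[(3682 + 1566)/2] = -2116/2624 ≈ -0.8064.
%Δp = (52.56 − 63.6)/[(63.6 + 52.56)/2] = -11.04/58.08 ≈ -0.1901.
Arc elasticity E = %ΔQ/%Δp ≈ -0.8064/-0.1901 ≈ 4.242.
|E| > 1: supply is elastic over this range.

4.242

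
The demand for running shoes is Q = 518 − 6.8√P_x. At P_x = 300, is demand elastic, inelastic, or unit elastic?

inelastic

At P_x = 300, Q = 400.2205.
dQ/dP_x = −6.8/(2√P_x) = −6.8/(2·17.3205).
Point elasticity E = (dQ/dP_x)·(P_x/Q) = -0.1963 × 300/400.2205 ≈ -0.147.
|E| ≈ 0.147 < 1, so demand is inelastic.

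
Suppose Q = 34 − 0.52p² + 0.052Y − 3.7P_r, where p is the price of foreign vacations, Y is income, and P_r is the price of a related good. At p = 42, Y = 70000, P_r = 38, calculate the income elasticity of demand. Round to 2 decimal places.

Evaluating quantity at (p, Y, P_r) gives Q = 34 − 0.52(42)² + 0.052(70000) − 3.7(38) = 34 − 917.28 + 3640 − 140.6 = 2616.12.
∂Q/∂Y = +0.052, so E_I = 0.052·(70000/2616.12) ≈ 1.39.
E_I > 1: normal good (luxury).

1.39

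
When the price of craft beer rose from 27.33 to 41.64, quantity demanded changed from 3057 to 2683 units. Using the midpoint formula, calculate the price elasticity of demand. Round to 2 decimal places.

%Δq = (2683 − 3057)/[(3057 + 2683)/2] = -374/2870 ≈ -0.1303.
%Δp = (41.64 − 27.33)/[(27.33 + 41.64)/2] = 14.31/34.485 ≈ 0.4150.
Arc elasticity E = %Δq/%Δp ≈ -0.1303/0.4150 ≈ -0.31.
|E| < 1: demand is inelastic over this range.

-0.31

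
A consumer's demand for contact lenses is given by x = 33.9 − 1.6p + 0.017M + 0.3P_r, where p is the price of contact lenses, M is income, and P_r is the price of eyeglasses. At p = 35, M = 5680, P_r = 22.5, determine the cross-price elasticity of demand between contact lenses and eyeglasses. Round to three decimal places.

x = 33.9 − 1.6(35) + 0.017(5680) + 0.3(22.5) = 33.9 − 56 + 96.56 + 6.75 = 81.21.
∂x/∂P_r = +0.3, so E_xy = 0.3·(22.5/81.21) ≈ 0.083.
E_xy > 0: the goods are substitutes.

0.083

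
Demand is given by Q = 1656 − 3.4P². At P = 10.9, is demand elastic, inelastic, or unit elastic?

inelastic

At P = 10.9, Q = 1252.046.
dQ/dP = −2·3.4·P = −74.12.
Point elasticity E = (dQ/dP)·(P/Q) = -74.12 × 10.9/1252.046 ≈ -0.645.
|E| ≈ 0.645 < 1, so demand is inelastic.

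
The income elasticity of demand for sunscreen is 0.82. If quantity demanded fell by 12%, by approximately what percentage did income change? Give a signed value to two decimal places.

-14.63

%ΔQ ≈ E × %ΔI ⇒ %ΔI = %ΔQ / E = (-12%)/(0.82) ≈ -14.63%.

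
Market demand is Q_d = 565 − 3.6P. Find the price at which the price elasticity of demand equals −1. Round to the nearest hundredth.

For linear demand Q_d = a − bP, E = −bP/(a − bP). |E| = 1 ⇒ bP = a − bP ⇒ P = a/(2b).
P = 565/(2·3.6) ≈ 78.47.

78.47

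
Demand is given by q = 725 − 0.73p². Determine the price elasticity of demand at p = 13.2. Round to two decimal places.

At p = 13.2, q = 597.8048.
dq/dp = −2·0.73·p = −19.272.
Point elasticity E = (dq/dp)·(p/q) = -19.272 × 13.2/597.8048 ≈ -0.43.
|E| < 1, so demand is inelastic at this price.

-0.43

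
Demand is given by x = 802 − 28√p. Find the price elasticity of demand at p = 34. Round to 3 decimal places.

-0.128

At p = 34, x = 638.7333.
dx/dp = −28/(2√p) = −28/(2·5.831).
Point elasticity E = (dx/dp)·(p/x) = -2.401 × 34/638.7333 ≈ -0.128.
|E| < 1, so demand is inelastic at this price.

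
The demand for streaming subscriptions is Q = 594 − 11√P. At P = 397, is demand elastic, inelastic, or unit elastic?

At P = 397, Q = 374.8266.
dQ/dP = −11/(2√P) = −11/(2·19.9249).
Point elasticity E = (dQ/dP)·(P/Q) = -0.276 × 397/374.8266 ≈ -0.292.
|E| ≈ 0.292 < 1, so demand is inelastic.

inelastic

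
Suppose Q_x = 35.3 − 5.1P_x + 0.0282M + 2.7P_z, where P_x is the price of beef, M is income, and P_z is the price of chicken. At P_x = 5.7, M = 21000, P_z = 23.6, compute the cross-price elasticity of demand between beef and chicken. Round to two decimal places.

At the given point, Q_x = 35.3 − 5.1(5.7) + 0.0282(21000) + 2.7(23.6) = 35.3 − 29.07 + 592.2 + 63.72 = 662.15.
∂Q_x/∂P_z = +2.7, so E_xy = 2.7·(23.6/662.15) ≈ 0.10.
E_xy > 0: the goods are substitutes.

0.10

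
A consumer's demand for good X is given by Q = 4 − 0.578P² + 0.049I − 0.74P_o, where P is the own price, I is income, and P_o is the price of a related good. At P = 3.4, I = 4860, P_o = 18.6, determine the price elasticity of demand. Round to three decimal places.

-0.060

Evaluating quantity at (P, I, P_o) gives Q = 4 − 0.578(3.4)² + 0.049(4860) − 0.74(18.6) = 4 − 6.6817 + 238.14 − 13.764 = 221.6943.
∂Q/∂P = −2·0.578·P = -3.9304, so E_p = -3.9304·(3.4/221.6943) ≈ -0.060.
|E_p| < 1: demand is inelastic.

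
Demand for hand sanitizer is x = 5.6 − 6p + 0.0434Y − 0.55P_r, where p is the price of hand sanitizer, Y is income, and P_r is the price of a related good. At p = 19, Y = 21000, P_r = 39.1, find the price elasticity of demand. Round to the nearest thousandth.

Evaluating quantity at (p, Y, P_r) gives x = 5.6 − 6(19) + 0.0434(21000) − 0.55(39.1) = 5.6 − 114 + 911.4 − 21.505 = 781.495.
∂x/∂p = −6, so E_p = (−6)·(19/781.495) ≈ -0.146.
|E_p| < 1: demand is inelastic.

-0.146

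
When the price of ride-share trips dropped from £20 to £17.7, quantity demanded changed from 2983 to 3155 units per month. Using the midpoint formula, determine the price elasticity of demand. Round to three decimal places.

%Δq = (3155 − 2983)/[(2983 + 3155)/2] = 172/3069 ≈ 0.0560.
%ΔP = (17.7 − 20)/[(20 + 17.7)/2] = -2.3/18.85 ≈ -0.1220.
Arc elasticity E = %Δq/%ΔP ≈ 0.0560/-0.1220 ≈ -0.459.
|E| < 1: demand is inelastic over this range.

-0.459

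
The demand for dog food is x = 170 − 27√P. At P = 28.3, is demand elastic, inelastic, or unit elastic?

elastic

At P = 28.3, x = 26.3661.
dx/dP = −27/(2√P) = −27/(2·5.3198).
Point elasticity E = (dx/dP)·(P/x) = -2.5377 × 28.3/26.3661 ≈ -2.724.
|E| ≈ 2.724 > 1, so demand is elastic.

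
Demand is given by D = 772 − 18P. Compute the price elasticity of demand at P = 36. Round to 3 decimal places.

-5.226

At P = 36, D = 124.
dD/dP = −18.
Point elasticity E = (dD/dP)·(P/D) = -18 × 36/124 ≈ -5.226.
|E| > 1, so demand is elastic at this price.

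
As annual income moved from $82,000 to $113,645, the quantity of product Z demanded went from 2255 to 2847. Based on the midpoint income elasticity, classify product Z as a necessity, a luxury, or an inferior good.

%ΔQ = (2847 − 2255)/[(2255+2847)/2] = 592/2551 ≈ 0.2321.
%ΔY = (113,645 − 82,000)/[(82,000+113,645)/2] = 31645/97822.5 ≈ 0.3235.
E_I = %ΔQ/%ΔY ≈ 0.717.
E_I ∈ (0,1): normal good (necessity).

necessity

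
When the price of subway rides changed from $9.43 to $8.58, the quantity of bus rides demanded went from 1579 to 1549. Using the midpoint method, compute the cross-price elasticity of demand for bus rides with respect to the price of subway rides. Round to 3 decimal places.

0.203

%ΔQ_x = (1549 − 1579)/[(1579+1549)/2] = -30/1564 ≈ -0.0192.
%ΔP_y = (8.58 − 9.43)/[(9.43+8.58)/2] ≈ -0.0944.
E_xy = -0.0192/-0.0944 ≈ 0.203.
E_xy > 0, so bus rides and subway rides are substitutes.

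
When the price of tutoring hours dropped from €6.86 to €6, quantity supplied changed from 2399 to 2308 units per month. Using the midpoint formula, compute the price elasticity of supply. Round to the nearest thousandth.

%ΔQ = (2308 − 2399)/[(2399 + 2308)/2] = -91/2353.5 ≈ -0.0387.
%Δp = (6 − 6.86)/[(6.86 + 6)/2] = -0.86/6.43 ≈ -0.1337.
Arc elasticity E = %ΔQ/%Δp ≈ -0.0387/-0.1337 ≈ 0.289.
|E| < 1: supply is inelastic over this range.

0.289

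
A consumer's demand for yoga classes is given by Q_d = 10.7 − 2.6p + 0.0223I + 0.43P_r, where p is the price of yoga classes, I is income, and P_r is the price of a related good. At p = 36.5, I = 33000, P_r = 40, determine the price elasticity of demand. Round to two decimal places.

Evaluating quantity at (p, I, P_r) gives Q_d = 10.7 − 2.6(36.5) + 0.0223(33000) + 0.43(40) = 10.7 − 94.9 + 735.9 + 17.2 = 668.9.
∂Q_d/∂p = −2.6, so E_p = (−2.6)·(36.5/668.9) ≈ -0.14.
|E_p| < 1: demand is inelastic.

-0.14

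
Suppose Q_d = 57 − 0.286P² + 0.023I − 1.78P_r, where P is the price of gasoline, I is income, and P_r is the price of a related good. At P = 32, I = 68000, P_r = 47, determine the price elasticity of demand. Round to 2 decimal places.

-0.47

Substituting, Q_d = 57 − 0.286(32)² + 0.023(68000) − 1.78(47) = 57 − 292.864 + 1564 − 83.66 = 1244.476.
∂Q_d/∂P = −2·0.286·P = -18.304, so E_p = -18.304·(32/1244.476) ≈ -0.47.
|E_p| < 1: demand is inelastic.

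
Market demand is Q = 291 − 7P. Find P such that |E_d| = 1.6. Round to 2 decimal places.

Set −bP/(a − bP) = −1.6 ⇒ bP = 1.6(a − bP) ⇒ bP(1+1.6) = 1.6·a.
P = 1.6·291/(7·2.6) ≈ 25.58.

25.58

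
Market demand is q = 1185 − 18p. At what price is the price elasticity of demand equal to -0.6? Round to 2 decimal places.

Set −bp/(a − bp) = −0.6 ⇒ bp = 0.6(a − bp) ⇒ bp(1+0.6) = 0.6·a.
p = 0.6·1185/(18·1.6) ≈ 24.69.

24.69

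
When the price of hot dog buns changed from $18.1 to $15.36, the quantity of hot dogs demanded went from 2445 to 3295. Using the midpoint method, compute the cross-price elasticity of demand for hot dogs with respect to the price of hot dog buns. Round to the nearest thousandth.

%ΔQ_x = (3295 − 2445)/[(2445+3295)/2] = 850/2870 ≈ 0.2962.
%ΔP_y = (15.36 − 18.1)/[(18.1+15.36)/2] ≈ -0.1638.
E_xy = 0.2962/-0.1638 ≈ -1.808.
E_xy < 0, so hot dogs and hot dog buns are complements.

-1.808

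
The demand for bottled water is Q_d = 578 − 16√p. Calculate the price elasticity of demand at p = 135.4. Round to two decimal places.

At p = 135.4, Q_d = 391.8216.
dQ_d/dp = −16/(2√p) = −16/(2·11.6362).
Point elasticity E = (dQ_d/dp)·(p/Q_d) = -0.6875 × 135.4/391.8216 ≈ -0.24.
|E| < 1, so demand is inelastic at this price.

-0.24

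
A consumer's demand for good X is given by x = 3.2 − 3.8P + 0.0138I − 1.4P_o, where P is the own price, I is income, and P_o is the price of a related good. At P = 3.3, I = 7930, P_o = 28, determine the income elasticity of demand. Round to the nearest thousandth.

1.797

At the given point, x = 3.2 − 3.8(3.3) + 0.0138(7930) − 1.4(28) = 3.2 − 12.54 + 109.434 − 39.2 = 60.894.
∂x/∂I = +0.0138, so E_I = 0.0138·(7930/60.894) ≈ 1.797.
E_I > 1: normal good (luxury).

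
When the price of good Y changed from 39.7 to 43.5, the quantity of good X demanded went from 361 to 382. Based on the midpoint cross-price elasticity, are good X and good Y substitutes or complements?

%ΔQ_x = (382 − 361)/[(361+382)/2] = 21/371.5 ≈ 0.0565.
%ΔP_y = (43.5 − 39.7)/[(39.7+43.5)/2] ≈ 0.0913.
E_xy = 0.0565/0.0913 ≈ 0.619.
E_xy > 0, so the goods are substitutes.

substitutes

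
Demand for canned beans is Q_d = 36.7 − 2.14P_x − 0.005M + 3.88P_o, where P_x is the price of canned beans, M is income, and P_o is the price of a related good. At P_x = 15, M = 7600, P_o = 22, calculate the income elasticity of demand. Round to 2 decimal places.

-0.73

Substituting, Q_d = 36.7 − 2.14(15) − 0.005(7600) + 3.88(22) = 36.7 − 32.1 − 38 + 85.36 = 51.96.
∂Q_d/∂M = −0.005, so E_I = -0.005·(7600/51.96) ≈ -0.73.
E_I < 0: inferior good.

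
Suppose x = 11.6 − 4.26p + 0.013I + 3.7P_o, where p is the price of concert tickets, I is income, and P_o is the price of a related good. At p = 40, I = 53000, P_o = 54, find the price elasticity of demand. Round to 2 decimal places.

-0.23

Substituting, x = 11.6 − 4.26(40) + 0.013(53000) + 3.7(54) = 11.6 − 170.4 + 689 + 199.8 = 730.
∂x/∂p = −4.26, so E_p = (−4.26)·(40/730) ≈ -0.23.
|E_p| < 1: demand is inelastic.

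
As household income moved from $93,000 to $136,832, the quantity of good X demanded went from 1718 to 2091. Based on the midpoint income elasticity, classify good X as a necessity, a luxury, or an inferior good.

%ΔQ = (2091 − 1718)/[(1718+2091)/2] = 373/1904.5 ≈ 0.1959.
%ΔY = (136,832 − 93,000)/[(93,000+136,832)/2] = 43832/114916 ≈ 0.3814.
E_I = %ΔQ/%ΔY ≈ 0.513.
E_I ∈ (0,1): normal good (necessity).

necessity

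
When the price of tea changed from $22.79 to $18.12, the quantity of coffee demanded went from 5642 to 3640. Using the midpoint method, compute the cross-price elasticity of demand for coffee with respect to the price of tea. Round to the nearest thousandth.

%ΔQ_x = (3640 − 5642)/[(5642+3640)/2] = -2002/4641 ≈ -0.4314.
%ΔP_y = (18.12 − 22.79)/[(22.79+18.12)/2] ≈ -0.2283.
E_xy = -0.4314/-0.2283 ≈ 1.889.
E_xy > 0, so coffee and tea are substitutes.

1.889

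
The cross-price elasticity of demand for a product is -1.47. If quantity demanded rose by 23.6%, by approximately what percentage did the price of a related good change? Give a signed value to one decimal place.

%ΔQ ≈ E × %ΔP_y ⇒ %ΔP_y = %ΔQ / E = (23.6%)/(-1.47) ≈ -16.1%.

-16.1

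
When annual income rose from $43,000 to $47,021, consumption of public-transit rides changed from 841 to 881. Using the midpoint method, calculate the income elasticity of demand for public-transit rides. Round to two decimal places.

%ΔQ = (881 − 841)/[(841+881)/2] = 40/861 ≈ 0.0465.
%ΔI = (47,021 − 43,000)/[(43,000+47,021)/2] = 4021/45010.5 ≈ 0.0893.
E_I = %ΔQ/%ΔI ≈ 0.52.
E_I ∈ (0,1): normal good (necessity).

0.52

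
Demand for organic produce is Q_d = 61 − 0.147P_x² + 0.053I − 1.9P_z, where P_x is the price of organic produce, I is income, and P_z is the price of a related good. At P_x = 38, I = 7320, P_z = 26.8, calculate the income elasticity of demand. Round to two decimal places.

Evaluating quantity at (P_x, I, P_z) gives Q_d = 61 − 0.147(38)² + 0.053(7320) − 1.9(26.8) = 61 − 212.268 + 387.96 − 50.92 = 185.772.
∂Q_d/∂I = +0.053, so E_I = 0.053·(7320/185.772) ≈ 2.09.
E_I > 1: normal good (luxury).

2.09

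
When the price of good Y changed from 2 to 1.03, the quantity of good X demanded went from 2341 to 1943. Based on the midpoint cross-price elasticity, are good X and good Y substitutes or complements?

substitutes

%ΔQ_x = (1943 − 2341)/[(2341+1943)/2] = -398/2142 ≈ -0.1858.
%ΔP_y = (1.03 − 2)/[(2+1.03)/2] ≈ -0.6403.
E_xy = -0.1858/-0.6403 ≈ 0.290.
E_xy > 0, so the goods are substitutes.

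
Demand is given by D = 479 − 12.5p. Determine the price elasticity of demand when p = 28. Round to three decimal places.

At p = 28, D = 129.
dD/dp = −12.5.
Point elasticity E = (dD/dp)·(p/D) = -12.5 × 28/129 ≈ -2.713.
|E| > 1, so demand is elastic at this price.

-2.713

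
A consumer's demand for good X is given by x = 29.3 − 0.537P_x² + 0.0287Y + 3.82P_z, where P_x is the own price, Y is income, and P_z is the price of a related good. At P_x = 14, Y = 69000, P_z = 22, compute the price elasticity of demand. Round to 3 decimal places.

-0.106

Evaluating quantity at (P_x, Y, P_z) gives x = 29.3 − 0.537(14)² + 0.0287(69000) + 3.82(22) = 29.3 − 105.252 + 1980.3 + 84.04 = 1988.388.
∂x/∂P_x = −2·0.537·P_x = -15.036, so E_p = -15.036·(14/1988.388) ≈ -0.106.
|E_p| < 1: demand is inelastic.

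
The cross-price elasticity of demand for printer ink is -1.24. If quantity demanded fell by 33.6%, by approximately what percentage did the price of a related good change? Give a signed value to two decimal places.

27.10

%ΔQ ≈ E × %ΔP_y ⇒ %ΔP_y = %ΔQ / E = (-33.6%)/(-1.24) ≈ 27.10%.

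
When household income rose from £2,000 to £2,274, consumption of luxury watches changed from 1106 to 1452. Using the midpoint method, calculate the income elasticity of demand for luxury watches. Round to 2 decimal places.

2.11

%ΔQ = (1452 − 1106)/[(1106+1452)/2] = 346/1279 ≈ 0.2705.
%ΔM = (2,274 − 2,000)/[(2,000+2,274)/2] = 274/2137 ≈ 0.1282.
E_I = %ΔQ/%ΔM ≈ 2.11.
E_I > 1: normal good (luxury).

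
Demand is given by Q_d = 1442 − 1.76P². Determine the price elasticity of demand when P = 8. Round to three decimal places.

-0.169

At P = 8, Q_d = 1329.36.
dQ_d/dP = −2·1.76·P = −28.16.
Point elasticity E = (dQ_d/dP)·(P/Q_d) = -28.16 × 8/1329.36 ≈ -0.169.
|E| < 1, so demand is inelastic at this price.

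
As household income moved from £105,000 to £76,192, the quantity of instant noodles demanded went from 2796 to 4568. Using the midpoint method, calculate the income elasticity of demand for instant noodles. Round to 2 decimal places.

-1.51

%ΔQ = (4568 − 2796)/[(2796+4568)/2] = 1772/3682 ≈ 0.4813.
%ΔI = (76,192 − 105,000)/[(105,000+76,192)/2] = -28808/90596 ≈ -0.3180.
E_I = %ΔQ/%ΔI ≈ -1.51.
E_I < 0: inferior good.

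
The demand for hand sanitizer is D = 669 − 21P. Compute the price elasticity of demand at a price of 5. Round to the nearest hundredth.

-0.19

At P = 5, D = 564.
dD/dP = −21.
Point elasticity E = (dD/dP)·(P/D) = -21 × 5/564 ≈ -0.19.
|E| < 1, so demand is inelastic at this price.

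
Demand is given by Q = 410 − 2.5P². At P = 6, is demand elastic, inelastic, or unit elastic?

At P = 6, Q = 320.
dQ/dP = −2·2.5·P = −30.
Point elasticity E = (dQ/dP)·(P/Q) = -30 × 6/320 ≈ -0.563.
|E| ≈ 0.563 < 1, so demand is inelastic.

inelastic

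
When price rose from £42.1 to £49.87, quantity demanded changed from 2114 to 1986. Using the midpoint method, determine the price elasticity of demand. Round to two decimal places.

-0.37

%ΔQ = (1986 − 2114)/[(2114 + 1986)/2] = -128/2050 ≈ -0.0624.
%ΔP = (49.87 − 42.1)/[(42.1 + 49.87)/2] = 7.77/45.985 ≈ 0.1690.
Arc elasticity E = %ΔQ/%ΔP ≈ -0.0624/0.1690 ≈ -0.37.
|E| < 1: demand is inelastic over this range.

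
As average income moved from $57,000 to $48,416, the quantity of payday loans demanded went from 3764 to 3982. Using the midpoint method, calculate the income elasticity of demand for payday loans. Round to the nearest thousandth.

-0.346

%ΔQ = (3982 − 3764)/[(3764+3982)/2] = 218/3873 ≈ 0.0563.
%ΔY = (48,416 − 57,000)/[(57,000+48,416)/2] = -8584/52708 ≈ -0.1629.
E_I = %ΔQ/%ΔY ≈ -0.346.
E_I < 0: inferior good.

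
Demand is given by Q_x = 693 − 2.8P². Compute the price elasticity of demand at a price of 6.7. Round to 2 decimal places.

-0.44

At P = 6.7, Q_x = 567.308.
dQ_x/dP = −2·2.8·P = −37.52.
Point elasticity E = (dQ_x/dP)·(P/Q_x) = -37.52 × 6.7/567.308 ≈ -0.44.
|E| < 1, so demand is inelastic at this price.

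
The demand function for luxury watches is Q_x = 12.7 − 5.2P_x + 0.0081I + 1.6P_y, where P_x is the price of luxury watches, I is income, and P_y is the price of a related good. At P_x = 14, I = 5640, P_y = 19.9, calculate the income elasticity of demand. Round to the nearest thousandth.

2.622

At the given point, Q_x = 12.7 − 5.2(14) + 0.0081(5640) + 1.6(19.9) = 12.7 − 72.8 + 45.684 + 31.84 = 17.424.
∂Q_x/∂I = +0.0081, so E_I = 0.0081·(5640/17.424) ≈ 2.622.
E_I > 1: normal good (luxury).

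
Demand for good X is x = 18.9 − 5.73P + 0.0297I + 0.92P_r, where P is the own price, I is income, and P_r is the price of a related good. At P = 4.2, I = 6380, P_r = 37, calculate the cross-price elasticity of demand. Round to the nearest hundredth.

0.16

Evaluating quantity at (P, I, P_r) gives x = 18.9 − 5.73(4.2) + 0.0297(6380) + 0.92(37) = 18.9 − 24.066 + 189.486 + 34.04 = 218.36.
∂x/∂P_r = +0.92, so E_xy = 0.92·(37/218.36) ≈ 0.16.
E_xy > 0: the goods are substitutes.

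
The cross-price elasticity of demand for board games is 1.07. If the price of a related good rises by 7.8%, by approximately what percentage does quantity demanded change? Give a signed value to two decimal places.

%ΔQ ≈ E × %ΔP_y = (1.07) × (7.8%) ≈ 8.35%.

8.35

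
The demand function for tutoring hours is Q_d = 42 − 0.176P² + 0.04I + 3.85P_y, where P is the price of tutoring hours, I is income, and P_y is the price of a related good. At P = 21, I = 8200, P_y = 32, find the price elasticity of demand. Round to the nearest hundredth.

-0.37

First evaluate Q_d: 42 − 0.176(21)² + 0.04(8200) + 3.85(32) = 42 − 77.616 + 328 + 123.2 = 415.584.
∂Q_d/∂P = −2·0.176·P = -7.392, so E_p = -7.392·(21/415.584) ≈ -0.37.
|E_p| < 1: demand is inelastic.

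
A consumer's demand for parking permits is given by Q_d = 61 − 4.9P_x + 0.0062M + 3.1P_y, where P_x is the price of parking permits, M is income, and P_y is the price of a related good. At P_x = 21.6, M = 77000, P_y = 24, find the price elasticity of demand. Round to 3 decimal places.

-0.209

First evaluate Q_d: 61 − 4.9(21.6) + 0.0062(77000) + 3.1(24) = 61 − 105.84 + 477.4 + 74.4 = 506.96.
∂Q_d/∂P_x = −4.9, so E_p = (−4.9)·(21.6/506.96) ≈ -0.209.
|E_p| < 1: demand is inelastic.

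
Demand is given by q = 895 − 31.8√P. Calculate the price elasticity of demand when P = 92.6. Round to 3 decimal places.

-0.260

At P = 92.6, q = 588.9921.
dq/dP = −31.8/(2√P) = −31.8/(2·9.6229).
Point elasticity E = (dq/dP)·(P/q) = -1.6523 × 92.6/588.9921 ≈ -0.260.
|E| < 1, so demand is inelastic at this price.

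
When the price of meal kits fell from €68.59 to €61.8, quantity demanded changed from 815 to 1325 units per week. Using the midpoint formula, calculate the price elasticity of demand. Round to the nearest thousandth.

%ΔQ = (1325 − 815)/[(815 + 1325)/2] = 510/1070 ≈ 0.4766.
%Δp = (61.8 − 68.59)/[(68.59 + 61.8)/2] = -6.79/65.195 ≈ -0.1041.
Arc elasticity E = %ΔQ/%Δp ≈ 0.4766/-0.1041 ≈ -4.576.
|E| > 1: demand is elastic over this range.

-4.576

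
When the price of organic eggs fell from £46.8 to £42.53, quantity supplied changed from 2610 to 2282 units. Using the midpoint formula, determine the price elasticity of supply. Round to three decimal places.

%ΔQ = (2282 − 2610)/[(2610 + 2282)/2] = -328/2446 ≈ -0.1341.
%Δp = (42.53 − 46.8)/[(46.8 + 42.53)/2] = -4.27/44.665 ≈ -0.0956.
Arc elasticity E = %ΔQ/%Δp ≈ -0.1341/-0.0956 ≈ 1.403.
|E| > 1: supply is elastic over this range.

1.403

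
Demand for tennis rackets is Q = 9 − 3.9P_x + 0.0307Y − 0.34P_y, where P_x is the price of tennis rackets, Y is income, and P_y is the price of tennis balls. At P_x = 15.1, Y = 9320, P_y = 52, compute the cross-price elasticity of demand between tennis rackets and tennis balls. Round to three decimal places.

First evaluate Q: 9 − 3.9(15.1) + 0.0307(9320) − 0.34(52) = 9 − 58.89 + 286.124 − 17.68 = 218.554.
∂Q/∂P_y = −0.34, so E_xy = -0.34·(52/218.554) ≈ -0.081.
E_xy < 0: the goods are complements.

-0.081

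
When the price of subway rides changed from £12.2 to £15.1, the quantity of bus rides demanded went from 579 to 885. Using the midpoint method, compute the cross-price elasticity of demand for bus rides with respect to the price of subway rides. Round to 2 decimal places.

%ΔQ_x = (885 − 579)/[(579+885)/2] = 306/732 ≈ 0.4180.
%ΔP_y = (15.1 − 12.2)/[(12.2+15.1)/2] ≈ 0.2125.
E_xy = 0.4180/0.2125 ≈ 1.97.
E_xy > 0, so bus rides and subway rides are substitutes.

1.97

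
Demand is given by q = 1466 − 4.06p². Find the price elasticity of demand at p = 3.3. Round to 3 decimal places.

-0.062

At p = 3.3, q = 1421.7866.
dq/dp = −2·4.06·p = −26.796.
Point elasticity E = (dq/dp)·(p/q) = -26.796 × 3.3/1421.7866 ≈ -0.062.
|E| < 1, so demand is inelastic at this price.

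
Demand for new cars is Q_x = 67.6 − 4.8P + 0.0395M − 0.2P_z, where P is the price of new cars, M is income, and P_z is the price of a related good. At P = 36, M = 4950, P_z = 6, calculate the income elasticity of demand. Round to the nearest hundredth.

First evaluate Q_x: 67.6 − 4.8(36) + 0.0395(4950) − 0.2(6) = 67.6 − 172.8 + 195.525 − 1.2 = 89.125.
∂Q_x/∂M = +0.0395, so E_I = 0.0395·(4950/89.125) ≈ 2.19.
E_I > 1: normal good (luxury).

2.19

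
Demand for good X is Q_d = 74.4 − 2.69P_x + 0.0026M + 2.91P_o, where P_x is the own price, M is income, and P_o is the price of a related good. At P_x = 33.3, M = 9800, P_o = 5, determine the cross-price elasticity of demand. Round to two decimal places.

Substituting, Q_d = 74.4 − 2.69(33.3) + 0.0026(9800) + 2.91(5) = 74.4 − 89.577 + 25.48 + 14.55 = 24.853.
∂Q_d/∂P_o = +2.91, so E_xy = 2.91·(5/24.853) ≈ 0.59.
E_xy > 0: the goods are substitutes.

0.59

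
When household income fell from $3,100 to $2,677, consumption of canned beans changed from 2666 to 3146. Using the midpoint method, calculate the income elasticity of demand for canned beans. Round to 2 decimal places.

%ΔQ = (3146 − 2666)/[(2666+3146)/2] = 480/2906 ≈ 0.1652.
%ΔI = (2,677 − 3,100)/[(3,100+2,677)/2] = -423/2888.5 ≈ -0.1464.
E_I = %ΔQ/%ΔI ≈ -1.13.
E_I < 0: inferior good.

-1.13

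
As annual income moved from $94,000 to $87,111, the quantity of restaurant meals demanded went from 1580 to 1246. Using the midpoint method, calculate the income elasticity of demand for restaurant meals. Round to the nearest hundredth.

%ΔQ = (1246 − 1580)/[(1580+1246)/2] = -334/1413 ≈ -0.2364.
%ΔI = (87,111 − 94,000)/[(94,000+87,111)/2] = -6889/90555.5 ≈ -0.0761.
E_I = %ΔQ/%ΔI ≈ 3.11.
E_I > 1: normal good (luxury).

3.11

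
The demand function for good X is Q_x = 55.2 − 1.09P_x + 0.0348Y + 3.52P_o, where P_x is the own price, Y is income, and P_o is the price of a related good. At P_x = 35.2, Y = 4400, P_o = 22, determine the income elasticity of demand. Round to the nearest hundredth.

0.62

Q_x = 55.2 − 1.09(35.2) + 0.0348(4400) + 3.52(22) = 55.2 − 38.368 + 153.12 + 77.44 = 247.392.
∂Q_x/∂Y = +0.0348, so E_I = 0.0348·(4400/247.392) ≈ 0.62.
E_I ∈ (0,1): normal good (necessity).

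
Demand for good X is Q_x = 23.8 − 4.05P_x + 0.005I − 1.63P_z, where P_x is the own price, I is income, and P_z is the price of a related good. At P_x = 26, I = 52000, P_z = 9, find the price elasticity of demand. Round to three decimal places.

Substituting, Q_x = 23.8 − 4.05(26) + 0.005(52000) − 1.63(9) = 23.8 − 105.3 + 260 − 14.67 = 163.83.
∂Q_x/∂P_x = −4.05, so E_p = (−4.05)·(26/163.83) ≈ -0.643.
|E_p| < 1: demand is inelastic.

-0.643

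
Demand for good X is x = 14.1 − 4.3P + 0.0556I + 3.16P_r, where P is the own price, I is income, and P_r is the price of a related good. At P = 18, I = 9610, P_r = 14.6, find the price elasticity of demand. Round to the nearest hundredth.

-0.15

x = 14.1 − 4.3(18) + 0.0556(9610) + 3.16(14.6) = 14.1 − 77.4 + 534.316 + 46.136 = 517.152.
∂x/∂P = −4.3, so E_p = (−4.3)·(18/517.152) ≈ -0.15.
|E_p| < 1: demand is inelastic.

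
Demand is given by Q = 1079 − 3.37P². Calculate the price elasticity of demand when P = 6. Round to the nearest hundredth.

-0.25

At P = 6, Q = 957.68.
dQ/dP = −2·3.37·P = −40.44.
Point elasticity E = (dQ/dP)·(P/Q) = -40.44 × 6/957.68 ≈ -0.25.
|E| < 1, so demand is inelastic at this price.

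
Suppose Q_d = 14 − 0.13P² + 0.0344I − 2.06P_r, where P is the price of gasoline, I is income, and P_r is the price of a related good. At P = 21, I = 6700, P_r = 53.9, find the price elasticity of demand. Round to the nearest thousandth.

At the given point, Q_d = 14 − 0.13(21)² + 0.0344(6700) − 2.06(53.9) = 14 − 57.33 + 230.48 − 111.034 = 76.116.
∂Q_d/∂P = −2·0.13·P = -5.46, so E_p = -5.46·(21/76.116) ≈ -1.506.
|E_p| > 1: demand is elastic.

-1.506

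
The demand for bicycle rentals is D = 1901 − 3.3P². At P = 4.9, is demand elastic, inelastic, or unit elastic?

At P = 4.9, D = 1821.767.
dD/dP = −2·3.3·P = −32.34.
Point elasticity E = (dD/dP)·(P/D) = -32.34 × 4.9/1821.767 ≈ -0.087.
|E| ≈ 0.087 < 1, so demand is inelastic.

inelastic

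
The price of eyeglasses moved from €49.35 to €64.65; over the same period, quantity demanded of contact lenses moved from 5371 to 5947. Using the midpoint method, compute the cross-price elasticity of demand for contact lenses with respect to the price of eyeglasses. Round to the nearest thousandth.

0.379

%ΔQ_x = (5947 − 5371)/[(5371+5947)/2] = 576/5659 ≈ 0.1018.
%ΔP_y = (64.65 − 49.35)/[(49.35+64.65)/2] ≈ 0.2684.
E_xy = 0.1018/0.2684 ≈ 0.379.
E_xy > 0, so contact lenses and eyeglasses are substitutes.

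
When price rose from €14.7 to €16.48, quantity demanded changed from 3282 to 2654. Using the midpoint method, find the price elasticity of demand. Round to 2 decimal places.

-1.85

%ΔQ = (2654 − 3282)/[(3282 + 2654)/2] = -628/2968 ≈ -0.2116.
%Δp = (16.48 − 14.7)/[(14.7 + 16.48)/2] = 1.78/15.59 ≈ 0.1142.
Arc elasticity E = %ΔQ/%Δp ≈ -0.2116/0.1142 ≈ -1.85.
|E| > 1: demand is elastic over this range.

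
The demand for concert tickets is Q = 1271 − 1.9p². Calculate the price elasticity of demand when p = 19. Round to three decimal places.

-2.345

At p = 19, Q = 585.1.
dQ/dp = −2·1.9·p = −72.2.
Point elasticity E = (dQ/dp)·(p/Q) = -72.2 × 19/585.1 ≈ -2.345.
|E| > 1, so demand is elastic at this price.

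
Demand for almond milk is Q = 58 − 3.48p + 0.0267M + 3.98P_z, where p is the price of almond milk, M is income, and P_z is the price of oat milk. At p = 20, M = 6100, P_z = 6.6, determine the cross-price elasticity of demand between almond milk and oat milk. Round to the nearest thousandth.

First evaluate Q: 58 − 3.48(20) + 0.0267(6100) + 3.98(6.6) = 58 − 69.6 + 162.87 + 26.268 = 177.538.
∂Q/∂P_z = +3.98, so E_xy = 3.98·(6.6/177.538) ≈ 0.148.
E_xy > 0: the goods are substitutes.

0.148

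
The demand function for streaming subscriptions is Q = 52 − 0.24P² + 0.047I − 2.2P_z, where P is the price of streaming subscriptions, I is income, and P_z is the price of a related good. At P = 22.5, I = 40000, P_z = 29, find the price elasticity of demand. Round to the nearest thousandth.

Q = 52 − 0.24(22.5)² + 0.047(40000) − 2.2(29) = 52 − 121.5 + 1880 − 63.8 = 1746.7.
∂Q/∂P = −2·0.24·P = -10.8, so E_p = -10.8·(22.5/1746.7) ≈ -0.139.
|E_p| < 1: demand is inelastic.

-0.139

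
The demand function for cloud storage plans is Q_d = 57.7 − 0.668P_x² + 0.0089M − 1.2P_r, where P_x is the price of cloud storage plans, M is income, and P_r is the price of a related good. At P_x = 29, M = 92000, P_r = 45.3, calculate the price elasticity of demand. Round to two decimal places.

Q_d = 57.7 − 0.668(29)² + 0.0089(92000) − 1.2(45.3) = 57.7 − 561.788 + 818.8 − 54.36 = 260.352.
∂Q_d/∂P_x = −2·0.668·P_x = -38.744, so E_p = -38.744·(29/260.352) ≈ -4.32.
|E_p| > 1: demand is elastic.

-4.32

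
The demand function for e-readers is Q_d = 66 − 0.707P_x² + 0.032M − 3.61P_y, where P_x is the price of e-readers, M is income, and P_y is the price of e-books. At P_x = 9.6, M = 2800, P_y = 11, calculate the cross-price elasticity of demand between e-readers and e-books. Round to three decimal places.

Evaluating quantity at (P_x, M, P_y) gives Q_d = 66 − 0.707(9.6)² + 0.032(2800) − 3.61(11) = 66 − 65.1571 + 89.6 − 39.71 = 50.7329.
∂Q_d/∂P_y = −3.61, so E_xy = -3.61·(11/50.7329) ≈ -0.783.
E_xy < 0: the goods are complements.

-0.783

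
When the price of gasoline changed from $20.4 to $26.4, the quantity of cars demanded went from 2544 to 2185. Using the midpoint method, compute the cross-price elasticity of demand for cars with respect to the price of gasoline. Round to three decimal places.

%ΔQ_x = (2185 − 2544)/[(2544+2185)/2] = -359/2364.5 ≈ -0.1518.
%ΔP_y = (26.4 − 20.4)/[(20.4+26.4)/2] ≈ 0.2564.
E_xy = -0.1518/0.2564 ≈ -0.592.
E_xy < 0, so cars and gasoline are complements.

-0.592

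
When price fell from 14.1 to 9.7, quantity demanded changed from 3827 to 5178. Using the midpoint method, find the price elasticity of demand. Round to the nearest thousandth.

-0.812

%Δq = (5178 − 3827)/[(3827 + 5178)/2] = 1351/4502.5 ≈ 0.3001.
%ΔP = (9.7 − 14.1)/[(14.1 + 9.7)/2] = -4.4/11.9 ≈ -0.3697.
Arc elasticity E = %Δq/%ΔP ≈ 0.3001/-0.3697 ≈ -0.812.
|E| < 1: demand is inelastic over this range.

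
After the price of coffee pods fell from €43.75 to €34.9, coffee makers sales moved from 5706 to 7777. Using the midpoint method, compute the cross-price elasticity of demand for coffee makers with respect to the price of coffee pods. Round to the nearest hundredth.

%ΔQ_x = (7777 − 5706)/[(5706+7777)/2] = 2071/6741.5 ≈ 0.3072.
%ΔP_y = (34.9 − 43.75)/[(43.75+34.9)/2] ≈ -0.2250.
E_xy = 0.3072/-0.2250 ≈ -1.37.
E_xy < 0, so coffee makers and coffee pods are complements.

-1.37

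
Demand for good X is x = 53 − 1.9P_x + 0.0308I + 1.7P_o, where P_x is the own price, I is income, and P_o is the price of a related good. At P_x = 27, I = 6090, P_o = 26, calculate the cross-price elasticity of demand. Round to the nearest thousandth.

First evaluate x: 53 − 1.9(27) + 0.0308(6090) + 1.7(26) = 53 − 51.3 + 187.572 + 44.2 = 233.472.
∂x/∂P_o = +1.7, so E_xy = 1.7·(26/233.472) ≈ 0.189.
E_xy > 0: the goods are substitutes.

0.189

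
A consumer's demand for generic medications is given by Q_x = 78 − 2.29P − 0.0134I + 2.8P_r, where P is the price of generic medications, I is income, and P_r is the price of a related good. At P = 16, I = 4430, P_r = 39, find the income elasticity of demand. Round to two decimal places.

-0.65

At the given point, Q_x = 78 − 2.29(16) − 0.0134(4430) + 2.8(39) = 78 − 36.64 − 59.362 + 109.2 = 91.198.
∂Q_x/∂I = −0.0134, so E_I = -0.0134·(4430/91.198) ≈ -0.65.
E_I < 0: inferior good.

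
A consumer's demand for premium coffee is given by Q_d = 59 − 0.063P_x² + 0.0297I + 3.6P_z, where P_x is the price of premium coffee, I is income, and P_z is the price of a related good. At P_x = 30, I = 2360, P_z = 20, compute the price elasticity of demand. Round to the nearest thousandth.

-0.785

First evaluate Q_d: 59 − 0.063(30)² + 0.0297(2360) + 3.6(20) = 59 − 56.7 + 70.092 + 72 = 144.392.
∂Q_d/∂P_x = −2·0.063·P_x = -3.78, so E_p = -3.78·(30/144.392) ≈ -0.785.
|E_p| < 1: demand is inelastic.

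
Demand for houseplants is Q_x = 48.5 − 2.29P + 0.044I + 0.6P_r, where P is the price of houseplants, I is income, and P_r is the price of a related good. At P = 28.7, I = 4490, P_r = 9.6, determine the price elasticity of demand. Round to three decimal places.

First evaluate Q_x: 48.5 − 2.29(28.7) + 0.044(4490) + 0.6(9.6) = 48.5 − 65.723 + 197.56 + 5.76 = 186.097.
∂Q_x/∂P = −2.29, so E_p = (−2.29)·(28.7/186.097) ≈ -0.353.
|E_p| < 1: demand is inelastic.

-0.353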